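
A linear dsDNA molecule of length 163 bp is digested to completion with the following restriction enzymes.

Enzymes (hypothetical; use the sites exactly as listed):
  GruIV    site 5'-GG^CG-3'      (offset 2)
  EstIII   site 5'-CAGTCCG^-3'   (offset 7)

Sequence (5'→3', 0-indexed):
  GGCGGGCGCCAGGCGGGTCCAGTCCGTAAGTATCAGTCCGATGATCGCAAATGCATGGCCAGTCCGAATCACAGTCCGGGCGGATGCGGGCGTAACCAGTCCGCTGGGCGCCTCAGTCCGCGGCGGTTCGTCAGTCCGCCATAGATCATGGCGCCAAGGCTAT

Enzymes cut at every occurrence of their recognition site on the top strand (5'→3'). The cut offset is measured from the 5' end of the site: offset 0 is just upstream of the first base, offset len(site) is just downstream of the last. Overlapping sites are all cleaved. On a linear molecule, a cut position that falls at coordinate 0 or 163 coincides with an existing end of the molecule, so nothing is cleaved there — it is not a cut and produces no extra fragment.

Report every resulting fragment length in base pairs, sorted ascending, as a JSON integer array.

Per-enzyme occurrences:
  GruIV GGCG/2: at [0, 4, 11, 78, 88, 106, 121, 149] ⇒ [2, 6, 13, 80, 90, 108, 123, 151]
  EstIII CAGTCCG/7: at [19, 33, 59, 71, 96, 113, 131] ⇒ [26, 40, 66, 78, 103, 120, 138]

All cut coordinates (distinct, sorted): [2, 6, 13, 26, 40, 66, 78, 80, 90, 103, 108, 120, 123, 138, 151]

Fragment lengths:
  [0,2): 2 bp
  [2,6): 4 bp
  [6,13): 7 bp
  [13,26): 13 bp
  [26,40): 14 bp
  [40,66): 26 bp
  [66,78): 12 bp
  [78,80): 2 bp
  [80,90): 10 bp
  [90,103): 13 bp
  [103,108): 5 bp
  [108,120): 12 bp
  [120,123): 3 bp
  [123,138): 15 bp
  [138,151): 13 bp
  [151,163): 12 bp

[2,2,3,4,5,7,10,12,12,12,13,13,13,14,15,26]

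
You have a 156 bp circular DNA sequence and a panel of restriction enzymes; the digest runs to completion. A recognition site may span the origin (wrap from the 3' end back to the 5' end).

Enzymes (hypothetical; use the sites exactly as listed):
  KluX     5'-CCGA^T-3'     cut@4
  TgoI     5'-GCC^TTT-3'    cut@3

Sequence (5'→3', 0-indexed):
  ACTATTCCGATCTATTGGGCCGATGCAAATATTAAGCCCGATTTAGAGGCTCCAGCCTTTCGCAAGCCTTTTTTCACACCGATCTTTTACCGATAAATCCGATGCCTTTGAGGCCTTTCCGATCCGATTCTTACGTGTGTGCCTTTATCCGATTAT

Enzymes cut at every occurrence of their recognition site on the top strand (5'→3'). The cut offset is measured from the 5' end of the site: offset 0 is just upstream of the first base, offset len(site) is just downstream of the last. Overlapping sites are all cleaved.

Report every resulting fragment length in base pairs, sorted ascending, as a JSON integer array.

[4,5,7,9,9,9,11,11,13,14,14,16,16,18]

Per-enzyme occurrences:
  KluX CCGAT/4: at [6, 19, 37, 78, 89, 98, 118, 123, 148] ⇒ [10, 23, 41, 82, 93, 102, 122, 127, 152]
  TgoI GCCTTT/3: at [54, 65, 103, 112, 140] ⇒ [57, 68, 106, 115, 143]

Pooled cuts: [10, 23, 41, 57, 68, 82, 93, 102, 106, 115, 122, 127, 143, 152]

Fragments:
  10→23: 13 bp
  23→41: 18 bp
  41→57: 16 bp
  57→68: 11 bp
  68→82: 14 bp
  82→93: 11 bp
  93→102: 9 bp
  102→106: 4 bp
  106→115: 9 bp
  115→122: 7 bp
  122→127: 5 bp
  127→143: 16 bp
  143→152: 9 bp
  152→10 (wrap): 156-152+10 = 14 bp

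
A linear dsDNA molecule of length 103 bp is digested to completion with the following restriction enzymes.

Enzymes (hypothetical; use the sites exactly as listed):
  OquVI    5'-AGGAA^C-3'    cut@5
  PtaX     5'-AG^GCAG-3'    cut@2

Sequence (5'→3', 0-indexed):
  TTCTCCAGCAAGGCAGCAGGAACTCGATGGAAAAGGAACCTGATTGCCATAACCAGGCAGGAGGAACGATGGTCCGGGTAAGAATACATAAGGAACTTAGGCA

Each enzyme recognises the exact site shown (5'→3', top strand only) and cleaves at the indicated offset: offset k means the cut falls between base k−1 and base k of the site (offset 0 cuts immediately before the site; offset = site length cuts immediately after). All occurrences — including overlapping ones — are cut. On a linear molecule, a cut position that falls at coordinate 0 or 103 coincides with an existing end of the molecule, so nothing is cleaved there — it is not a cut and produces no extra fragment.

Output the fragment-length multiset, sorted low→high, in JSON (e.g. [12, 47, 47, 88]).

[8,10,10,12,16,18,29]

Scan for sites:
  OquVI (AGGAAC, off=5): starts [17, 33, 61, 90] → cuts [22, 38, 66, 95]
  PtaX (AGGCAG, off=2): starts [10, 54] → cuts [12, 56]

All cut coordinates (distinct, sorted): [12, 22, 38, 56, 66, 95]

Fragments:
  [0,12): 12 bp
  [12,22): 10 bp
  [22,38): 16 bp
  [38,56): 18 bp
  [56,66): 10 bp
  [66,95): 29 bp
  [95,103): 8 bp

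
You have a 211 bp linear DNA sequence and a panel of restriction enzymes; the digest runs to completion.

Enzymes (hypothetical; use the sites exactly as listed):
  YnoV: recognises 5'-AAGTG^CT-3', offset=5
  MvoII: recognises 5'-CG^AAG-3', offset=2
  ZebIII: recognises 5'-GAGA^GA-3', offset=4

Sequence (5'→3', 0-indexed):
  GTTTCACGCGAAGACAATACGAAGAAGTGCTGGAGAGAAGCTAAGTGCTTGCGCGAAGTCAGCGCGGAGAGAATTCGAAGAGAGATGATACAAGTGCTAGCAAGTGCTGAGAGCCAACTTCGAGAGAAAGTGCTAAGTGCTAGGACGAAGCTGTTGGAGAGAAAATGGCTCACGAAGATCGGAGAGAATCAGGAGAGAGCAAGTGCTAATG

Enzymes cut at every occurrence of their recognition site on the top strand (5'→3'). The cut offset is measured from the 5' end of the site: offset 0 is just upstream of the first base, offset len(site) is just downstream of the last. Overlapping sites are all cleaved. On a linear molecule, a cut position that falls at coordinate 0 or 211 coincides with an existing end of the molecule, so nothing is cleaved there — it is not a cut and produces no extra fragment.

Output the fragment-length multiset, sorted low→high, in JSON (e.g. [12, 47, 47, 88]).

Site scan:
  YnoV AAGTGCT/5: at [24, 42, 91, 101, 127, 134, 200] ⇒ [29, 47, 96, 106, 132, 139, 205]
  MvoII CGAAG/2: at [8, 19, 53, 75, 145, 172] ⇒ [10, 21, 55, 77, 147, 174]
  ZebIII GAGAGA/4: at [32, 66, 79, 121, 156, 181, 192] ⇒ [36, 70, 83, 125, 160, 185, 196]

All cut coordinates (distinct, sorted): [10, 21, 29, 36, 47, 55, 70, 77, 83, 96, 106, 125, 132, 139, 147, 160, 174, 185, 196, 205]

Fragment lengths:
  [0,10): 10 bp
  [10,21): 11 bp
  [21,29): 8 bp
  [29,36): 7 bp
  [36,47): 11 bp
  [47,55): 8 bp
  [55,70): 15 bp
  [70,77): 7 bp
  [77,83): 6 bp
  [83,96): 13 bp
  [96,106): 10 bp
  [106,125): 19 bp
  [125,132): 7 bp
  [132,139): 7 bp
  [139,147): 8 bp
  [147,160): 13 bp
  [160,174): 14 bp
  [174,185): 11 bp
  [185,196): 11 bp
  [196,205): 9 bp
  [205,211): 6 bp

[6,6,7,7,7,7,8,8,8,9,10,10,11,11,11,11,13,13,14,15,19]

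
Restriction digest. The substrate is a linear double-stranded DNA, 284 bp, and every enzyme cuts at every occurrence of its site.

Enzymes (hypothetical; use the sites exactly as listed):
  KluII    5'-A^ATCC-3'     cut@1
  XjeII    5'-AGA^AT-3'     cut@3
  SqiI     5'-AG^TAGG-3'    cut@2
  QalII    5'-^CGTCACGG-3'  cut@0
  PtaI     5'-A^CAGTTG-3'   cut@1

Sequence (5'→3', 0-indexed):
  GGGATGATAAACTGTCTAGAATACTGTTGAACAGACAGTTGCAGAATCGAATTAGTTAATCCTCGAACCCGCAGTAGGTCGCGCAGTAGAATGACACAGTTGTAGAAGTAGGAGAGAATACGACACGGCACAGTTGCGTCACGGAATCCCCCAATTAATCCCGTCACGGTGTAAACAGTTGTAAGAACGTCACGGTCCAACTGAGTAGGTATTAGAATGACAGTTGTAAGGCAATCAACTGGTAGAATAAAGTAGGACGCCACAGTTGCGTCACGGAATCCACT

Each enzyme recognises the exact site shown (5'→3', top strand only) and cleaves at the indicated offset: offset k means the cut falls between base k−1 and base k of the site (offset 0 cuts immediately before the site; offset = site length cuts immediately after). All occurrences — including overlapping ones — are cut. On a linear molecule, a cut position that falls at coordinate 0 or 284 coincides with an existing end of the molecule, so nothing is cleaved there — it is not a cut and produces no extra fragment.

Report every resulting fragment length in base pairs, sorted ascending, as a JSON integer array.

[4,4,6,6,6,6,7,9,9,9,10,10,11,12,12,12,13,13,14,15,16,16,18,20,26]

Site scan:
  KluII (AATCC, off=1): starts [57, 144, 156, 276] → cuts [58, 145, 157, 277]
  XjeII (AGAAT, off=3): starts [17, 42, 87, 114, 213, 243] → cuts [20, 45, 90, 117, 216, 246]
  SqiI (AGTAGG, off=2): starts [72, 106, 203, 250] → cuts [74, 108, 205, 252]
  QalII (CGTCACGG, off=0): starts [136, 161, 187, 268] → cuts [136, 161, 187, 268]
  PtaI (ACAGTTG, off=1): starts [34, 95, 129, 174, 219, 261] → cuts [35, 96, 130, 175, 220, 262]

All cut coordinates (distinct, sorted): [20, 35, 45, 58, 74, 90, 96, 108, 117, 130, 136, 145, 157, 161, 175, 187, 205, 216, 220, 246, 252, 262, 268, 277]

Fragments:
  [0,20): 20 bp
  [20,35): 15 bp
  [35,45): 10 bp
  [45,58): 13 bp
  [58,74): 16 bp
  [74,90): 16 bp
  [90,96): 6 bp
  [96,108): 12 bp
  [108,117): 9 bp
  [117,130): 13 bp
  [130,136): 6 bp
  [136,145): 9 bp
  [145,157): 12 bp
  [157,161): 4 bp
  [161,175): 14 bp
  [175,187): 12 bp
  [187,205): 18 bp
  [205,216): 11 bp
  [216,220): 4 bp
  [220,246): 26 bp
  [246,252): 6 bp
  [252,262): 10 bp
  [262,268): 6 bp
  [268,277): 9 bp
  [277,284): 7 bp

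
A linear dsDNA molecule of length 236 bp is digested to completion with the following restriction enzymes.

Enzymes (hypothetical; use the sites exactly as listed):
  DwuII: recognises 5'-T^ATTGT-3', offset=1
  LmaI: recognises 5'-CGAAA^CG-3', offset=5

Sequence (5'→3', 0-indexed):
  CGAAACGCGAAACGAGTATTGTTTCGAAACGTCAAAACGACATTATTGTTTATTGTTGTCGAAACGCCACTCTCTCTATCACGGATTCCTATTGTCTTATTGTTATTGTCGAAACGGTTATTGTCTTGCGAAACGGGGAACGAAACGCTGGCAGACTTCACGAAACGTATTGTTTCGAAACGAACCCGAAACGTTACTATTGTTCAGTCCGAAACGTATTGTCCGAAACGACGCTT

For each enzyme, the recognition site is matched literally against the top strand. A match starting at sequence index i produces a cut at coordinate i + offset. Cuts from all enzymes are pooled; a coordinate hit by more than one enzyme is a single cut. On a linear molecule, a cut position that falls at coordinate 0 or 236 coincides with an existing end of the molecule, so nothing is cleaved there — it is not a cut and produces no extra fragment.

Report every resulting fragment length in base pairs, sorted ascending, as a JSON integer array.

[3,3,5,5,5,6,7,7,7,8,8,10,11,11,12,12,12,13,14,15,16,20,26]

Per-enzyme occurrences:
  DwuII (TATTGT, off=1): starts [16, 43, 50, 89, 97, 103, 118, 167, 197, 216] → cuts [17, 44, 51, 90, 98, 104, 119, 168, 198, 217]
  LmaI (CGAAACG, off=5): starts [0, 7, 24, 59, 109, 128, 140, 160, 175, 186, 209, 223] → cuts [5, 12, 29, 64, 114, 133, 145, 165, 180, 191, 214, 228]

All cut coordinates (distinct, sorted): [5, 12, 17, 29, 44, 51, 64, 90, 98, 104, 114, 119, 133, 145, 165, 168, 180, 191, 198, 214, 217, 228]

Fragments:
  [0,5): 5 bp
  [5,12): 7 bp
  [12,17): 5 bp
  [17,29): 12 bp
  [29,44): 15 bp
  [44,51): 7 bp
  [51,64): 13 bp
  [64,90): 26 bp
  [90,98): 8 bp
  [98,104): 6 bp
  [104,114): 10 bp
  [114,119): 5 bp
  [119,133): 14 bp
  [133,145): 12 bp
  [145,165): 20 bp
  [165,168): 3 bp
  [168,180): 12 bp
  [180,191): 11 bp
  [191,198): 7 bp
  [198,214): 16 bp
  [214,217): 3 bp
  [217,228): 11 bp
  [228,236): 8 bp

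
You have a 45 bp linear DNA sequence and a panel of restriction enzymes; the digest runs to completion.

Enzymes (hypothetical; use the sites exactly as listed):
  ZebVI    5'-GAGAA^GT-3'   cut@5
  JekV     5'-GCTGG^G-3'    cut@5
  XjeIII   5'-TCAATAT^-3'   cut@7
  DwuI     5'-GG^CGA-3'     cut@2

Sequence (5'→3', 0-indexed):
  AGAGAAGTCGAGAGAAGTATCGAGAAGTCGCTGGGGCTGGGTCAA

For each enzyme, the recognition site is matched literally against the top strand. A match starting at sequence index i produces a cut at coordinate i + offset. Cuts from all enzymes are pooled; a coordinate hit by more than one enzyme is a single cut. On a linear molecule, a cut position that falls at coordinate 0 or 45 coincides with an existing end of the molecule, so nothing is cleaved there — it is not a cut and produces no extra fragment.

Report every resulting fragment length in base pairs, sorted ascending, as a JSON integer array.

Per-enzyme occurrences:
  ZebVI (GAGAAGT, off=5): starts [1, 11, 21] → cuts [6, 16, 26]
  JekV (GCTGGG, off=5): starts [29, 35] → cuts [34, 40]
  XjeIII (TCAATAT, off=7): no sites
  DwuI (GGCGA, off=2): no sites

All cut coordinates (distinct, sorted): [6, 16, 26, 34, 40]

Fragment lengths:
  [0,6): 6 bp
  [6,16): 10 bp
  [16,26): 10 bp
  [26,34): 8 bp
  [34,40): 6 bp
  [40,45): 5 bp

[5,6,6,8,10,10]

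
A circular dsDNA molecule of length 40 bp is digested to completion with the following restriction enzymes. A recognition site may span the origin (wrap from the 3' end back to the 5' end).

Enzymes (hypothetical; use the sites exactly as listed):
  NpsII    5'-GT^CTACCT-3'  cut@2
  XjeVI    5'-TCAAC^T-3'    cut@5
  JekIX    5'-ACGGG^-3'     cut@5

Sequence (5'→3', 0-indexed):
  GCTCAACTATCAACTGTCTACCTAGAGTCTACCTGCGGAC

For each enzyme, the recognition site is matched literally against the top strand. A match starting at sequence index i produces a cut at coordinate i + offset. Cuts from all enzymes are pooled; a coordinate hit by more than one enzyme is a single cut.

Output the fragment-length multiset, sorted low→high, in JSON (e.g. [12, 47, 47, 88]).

Per-enzyme occurrences:
  NpsII (GTCTACCT, off=2): starts [15, 26] → cuts [17, 28]
  XjeVI (TCAACT, off=5): starts [2, 9] → cuts [7, 14]
  JekIX (ACGGG, off=5): no sites

Pooled cuts: [7, 14, 17, 28]

Fragment lengths:
  7→14: 7 bp
  14→17: 3 bp
  17→28: 11 bp
  28→7 (wrap): 40-28+7 = 19 bp

[3,7,11,19]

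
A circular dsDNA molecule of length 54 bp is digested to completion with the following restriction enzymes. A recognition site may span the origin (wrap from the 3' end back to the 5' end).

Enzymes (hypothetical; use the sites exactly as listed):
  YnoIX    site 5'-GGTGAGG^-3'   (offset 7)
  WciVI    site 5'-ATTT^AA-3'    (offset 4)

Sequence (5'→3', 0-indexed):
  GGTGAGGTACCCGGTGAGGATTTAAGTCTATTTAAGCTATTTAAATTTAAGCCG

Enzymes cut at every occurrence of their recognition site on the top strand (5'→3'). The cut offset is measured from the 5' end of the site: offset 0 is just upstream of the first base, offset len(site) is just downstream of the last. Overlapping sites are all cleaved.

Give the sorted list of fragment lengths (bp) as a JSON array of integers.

Per-enzyme occurrences:
  YnoIX (GGTGAGG, off=7): starts [0, 12] → cuts [7, 19]
  WciVI (ATTTAA, off=4): starts [19, 29, 38, 44] → cuts [23, 33, 42, 48]

All cut coordinates (distinct, sorted): [7, 19, 23, 33, 42, 48]

Fragments:
  7→19: 12 bp
  19→23: 4 bp
  23→33: 10 bp
  33→42: 9 bp
  42→48: 6 bp
  48→7 (wrap): 54-48+7 = 13 bp

[4,6,9,10,12,13]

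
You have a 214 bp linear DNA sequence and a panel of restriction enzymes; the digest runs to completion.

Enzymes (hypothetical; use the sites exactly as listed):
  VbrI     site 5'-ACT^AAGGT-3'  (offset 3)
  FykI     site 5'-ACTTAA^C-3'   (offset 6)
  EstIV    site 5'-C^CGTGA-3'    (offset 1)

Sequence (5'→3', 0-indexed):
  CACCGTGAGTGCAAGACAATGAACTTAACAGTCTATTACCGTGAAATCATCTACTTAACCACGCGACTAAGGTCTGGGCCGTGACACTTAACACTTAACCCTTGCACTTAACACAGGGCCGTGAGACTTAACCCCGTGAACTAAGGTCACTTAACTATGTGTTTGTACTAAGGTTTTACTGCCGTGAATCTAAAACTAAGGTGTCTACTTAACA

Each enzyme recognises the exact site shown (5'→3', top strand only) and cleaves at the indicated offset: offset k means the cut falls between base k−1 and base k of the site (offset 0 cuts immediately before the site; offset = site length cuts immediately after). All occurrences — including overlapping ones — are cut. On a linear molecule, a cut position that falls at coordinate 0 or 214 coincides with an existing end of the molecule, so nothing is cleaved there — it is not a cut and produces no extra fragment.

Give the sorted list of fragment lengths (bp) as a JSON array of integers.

Scan for sites:
  VbrI ACTAAGGT/3: at [65, 139, 166, 194] ⇒ [68, 142, 169, 197]
  FykI ACTTAAC/6: at [22, 52, 85, 92, 105, 125, 148, 206] ⇒ [28, 58, 91, 98, 111, 131, 154, 212]
  EstIV CCGTGA/1: at [2, 38, 78, 118, 133, 181] ⇒ [3, 39, 79, 119, 134, 182]

Pooled cuts: [3, 28, 39, 58, 68, 79, 91, 98, 111, 119, 131, 134, 142, 154, 169, 182, 197, 212]

Fragments:
  [0,3): 3 bp
  [3,28): 25 bp
  [28,39): 11 bp
  [39,58): 19 bp
  [58,68): 10 bp
  [68,79): 11 bp
  [79,91): 12 bp
  [91,98): 7 bp
  [98,111): 13 bp
  [111,119): 8 bp
  [119,131): 12 bp
  [131,134): 3 bp
  [134,142): 8 bp
  [142,154): 12 bp
  [154,169): 15 bp
  [169,182): 13 bp
  [182,197): 15 bp
  [197,212): 15 bp
  [212,214): 2 bp

[2,3,3,7,8,8,10,11,11,12,12,12,13,13,15,15,15,19,25]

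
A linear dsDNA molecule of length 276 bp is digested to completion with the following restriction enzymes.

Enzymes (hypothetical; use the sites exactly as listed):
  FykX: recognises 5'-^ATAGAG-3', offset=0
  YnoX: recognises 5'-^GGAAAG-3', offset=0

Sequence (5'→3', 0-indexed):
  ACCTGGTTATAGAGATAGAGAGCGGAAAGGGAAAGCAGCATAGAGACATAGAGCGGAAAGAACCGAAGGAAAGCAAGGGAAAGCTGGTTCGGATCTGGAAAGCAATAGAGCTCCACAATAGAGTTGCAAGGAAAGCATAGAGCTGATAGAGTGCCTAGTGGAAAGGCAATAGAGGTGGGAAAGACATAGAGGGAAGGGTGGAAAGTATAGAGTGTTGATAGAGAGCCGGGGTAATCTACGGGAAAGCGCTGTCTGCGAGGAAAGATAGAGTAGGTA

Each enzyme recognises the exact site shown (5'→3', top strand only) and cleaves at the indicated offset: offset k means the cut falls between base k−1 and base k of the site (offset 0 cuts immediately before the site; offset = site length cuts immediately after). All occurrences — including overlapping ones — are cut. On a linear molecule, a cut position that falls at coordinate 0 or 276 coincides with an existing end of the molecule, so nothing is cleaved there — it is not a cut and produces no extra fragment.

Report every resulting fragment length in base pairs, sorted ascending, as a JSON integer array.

Per-enzyme occurrences:
  FykX ATAGAG/0: at [8, 14, 39, 47, 104, 117, 136, 145, 168, 185, 206, 217, 264] ⇒ [8, 14, 39, 47, 104, 117, 136, 145, 168, 185, 206, 217, 264]
  YnoX GGAAAG/0: at [23, 29, 54, 67, 77, 96, 129, 159, 177, 199, 240, 258] ⇒ [23, 29, 54, 67, 77, 96, 129, 159, 177, 199, 240, 258]

Pooled cuts: [8, 14, 23, 29, 39, 47, 54, 67, 77, 96, 104, 117, 129, 136, 145, 159, 168, 177, 185, 199, 206, 217, 240, 258, 264]

Fragment lengths:
  [0,8): 8 bp
  [8,14): 6 bp
  [14,23): 9 bp
  [23,29): 6 bp
  [29,39): 10 bp
  [39,47): 8 bp
  [47,54): 7 bp
  [54,67): 13 bp
  [67,77): 10 bp
  [77,96): 19 bp
  [96,104): 8 bp
  [104,117): 13 bp
  [117,129): 12 bp
  [129,136): 7 bp
  [136,145): 9 bp
  [145,159): 14 bp
  [159,168): 9 bp
  [168,177): 9 bp
  [177,185): 8 bp
  [185,199): 14 bp
  [199,206): 7 bp
  [206,217): 11 bp
  [217,240): 23 bp
  [240,258): 18 bp
  [258,264): 6 bp
  [264,276): 12 bp

[6,6,6,7,7,7,8,8,8,8,9,9,9,9,10,10,11,12,12,13,13,14,14,18,19,23]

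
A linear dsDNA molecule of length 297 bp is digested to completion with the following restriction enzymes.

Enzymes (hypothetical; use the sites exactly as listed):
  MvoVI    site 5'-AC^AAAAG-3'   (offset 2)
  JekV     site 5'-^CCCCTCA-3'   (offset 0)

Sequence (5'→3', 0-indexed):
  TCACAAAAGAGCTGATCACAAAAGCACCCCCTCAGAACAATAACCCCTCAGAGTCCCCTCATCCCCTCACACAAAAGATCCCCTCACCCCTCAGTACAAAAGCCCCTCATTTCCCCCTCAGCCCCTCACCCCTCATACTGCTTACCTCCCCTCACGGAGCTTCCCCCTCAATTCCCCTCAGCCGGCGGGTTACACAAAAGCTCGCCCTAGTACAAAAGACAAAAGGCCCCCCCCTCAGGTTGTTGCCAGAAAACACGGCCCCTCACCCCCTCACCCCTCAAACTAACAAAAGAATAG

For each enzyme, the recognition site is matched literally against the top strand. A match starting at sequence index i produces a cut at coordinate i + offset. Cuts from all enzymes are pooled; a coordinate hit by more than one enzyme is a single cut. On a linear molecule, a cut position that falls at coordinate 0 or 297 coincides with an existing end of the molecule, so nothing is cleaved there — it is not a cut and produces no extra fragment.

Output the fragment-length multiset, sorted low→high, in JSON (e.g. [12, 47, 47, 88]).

[4,5,7,7,7,7,7,8,8,8,8,10,10,10,10,11,11,11,14,15,16,16,18,19,22,28]

Per-enzyme occurrences:
  MvoVI (ACAAAAG, off=2): starts [2, 17, 70, 95, 193, 211, 218, 285] → cuts [4, 19, 72, 97, 195, 213, 220, 287]
  JekV (CCCCTCA, off=0): starts [27, 43, 54, 62, 79, 86, 102, 113, 121, 128, 147, 163, 173, 230, 258, 266, 273] → cuts [27, 43, 54, 62, 79, 86, 102, 113, 121, 128, 147, 163, 173, 230, 258, 266, 273]

All cut coordinates (distinct, sorted): [4, 19, 27, 43, 54, 62, 72, 79, 86, 97, 102, 113, 121, 128, 147, 163, 173, 195, 213, 220, 230, 258, 266, 273, 287]

Fragments:
  [0,4): 4 bp
  [4,19): 15 bp
  [19,27): 8 bp
  [27,43): 16 bp
  [43,54): 11 bp
  [54,62): 8 bp
  [62,72): 10 bp
  [72,79): 7 bp
  [79,86): 7 bp
  [86,97): 11 bp
  [97,102): 5 bp
  [102,113): 11 bp
  [113,121): 8 bp
  [121,128): 7 bp
  [128,147): 19 bp
  [147,163): 16 bp
  [163,173): 10 bp
  [173,195): 22 bp
  [195,213): 18 bp
  [213,220): 7 bp
  [220,230): 10 bp
  [230,258): 28 bp
  [258,266): 8 bp
  [266,273): 7 bp
  [273,287): 14 bp
  [287,297): 10 bp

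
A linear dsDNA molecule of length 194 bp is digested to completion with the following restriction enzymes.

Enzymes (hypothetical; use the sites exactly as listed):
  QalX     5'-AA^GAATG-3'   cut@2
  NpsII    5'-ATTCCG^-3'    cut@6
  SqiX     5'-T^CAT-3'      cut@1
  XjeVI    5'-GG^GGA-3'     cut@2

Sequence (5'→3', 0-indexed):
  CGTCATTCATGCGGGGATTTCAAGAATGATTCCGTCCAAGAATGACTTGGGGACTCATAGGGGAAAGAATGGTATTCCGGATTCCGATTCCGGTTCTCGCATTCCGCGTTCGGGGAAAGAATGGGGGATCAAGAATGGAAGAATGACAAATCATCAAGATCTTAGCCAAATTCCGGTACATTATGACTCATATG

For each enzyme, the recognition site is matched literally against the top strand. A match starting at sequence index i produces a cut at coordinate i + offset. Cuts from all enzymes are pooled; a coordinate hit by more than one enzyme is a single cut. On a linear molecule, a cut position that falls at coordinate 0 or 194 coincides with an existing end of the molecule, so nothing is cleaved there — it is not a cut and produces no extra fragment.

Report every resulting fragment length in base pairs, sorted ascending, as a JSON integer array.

Scan for sites:
  QalX AAGAATG/2: at [21, 37, 64, 116, 130, 138] ⇒ [23, 39, 66, 118, 132, 140]
  NpsII ATTCCG/6: at [28, 73, 80, 86, 100, 169] ⇒ [34, 79, 86, 92, 106, 175]
  SqiX TCAT/1: at [2, 6, 54, 150, 187] ⇒ [3, 7, 55, 151, 188]
  XjeVI GGGGA/2: at [12, 48, 59, 111, 123] ⇒ [14, 50, 61, 113, 125]

Pooled cuts: [3, 7, 14, 23, 34, 39, 50, 55, 61, 66, 79, 86, 92, 106, 113, 118, 125, 132, 140, 151, 175, 188]

Fragment lengths:
  [0,3): 3 bp
  [3,7): 4 bp
  [7,14): 7 bp
  [14,23): 9 bp
  [23,34): 11 bp
  [34,39): 5 bp
  [39,50): 11 bp
  [50,55): 5 bp
  [55,61): 6 bp
  [61,66): 5 bp
  [66,79): 13 bp
  [79,86): 7 bp
  [86,92): 6 bp
  [92,106): 14 bp
  [106,113): 7 bp
  [113,118): 5 bp
  [118,125): 7 bp
  [125,132): 7 bp
  [132,140): 8 bp
  [140,151): 11 bp
  [151,175): 24 bp
  [175,188): 13 bp
  [188,194): 6 bp

[3,4,5,5,5,5,6,6,6,7,7,7,7,7,8,9,11,11,11,13,13,14,24]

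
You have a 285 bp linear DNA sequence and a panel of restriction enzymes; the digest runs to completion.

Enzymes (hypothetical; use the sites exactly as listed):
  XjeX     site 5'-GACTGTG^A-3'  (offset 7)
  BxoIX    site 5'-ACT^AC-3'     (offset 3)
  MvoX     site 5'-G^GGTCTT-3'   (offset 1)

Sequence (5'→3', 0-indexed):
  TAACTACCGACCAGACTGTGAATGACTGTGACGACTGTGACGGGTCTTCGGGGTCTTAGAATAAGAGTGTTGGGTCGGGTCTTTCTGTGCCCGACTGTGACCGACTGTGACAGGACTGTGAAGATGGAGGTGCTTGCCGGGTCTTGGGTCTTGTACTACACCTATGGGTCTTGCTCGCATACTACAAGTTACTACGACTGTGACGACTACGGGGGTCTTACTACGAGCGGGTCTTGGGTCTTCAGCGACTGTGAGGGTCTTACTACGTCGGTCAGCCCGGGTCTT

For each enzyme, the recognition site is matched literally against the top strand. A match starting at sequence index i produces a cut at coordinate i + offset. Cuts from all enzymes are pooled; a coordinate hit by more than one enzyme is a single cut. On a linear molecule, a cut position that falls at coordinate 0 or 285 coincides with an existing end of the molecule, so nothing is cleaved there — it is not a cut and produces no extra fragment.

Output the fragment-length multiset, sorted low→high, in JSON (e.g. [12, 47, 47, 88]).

[2,3,5,5,6,6,7,7,7,9,9,9,9,9,9,10,10,10,11,11,15,15,17,17,19,22,26]

Site scan:
  XjeX GACTGTGA/7: at [13, 23, 32, 92, 102, 113, 195, 246] ⇒ [20, 30, 39, 99, 109, 120, 202, 253]
  BxoIX ACTAC/3: at [2, 154, 180, 190, 205, 219, 261] ⇒ [5, 157, 183, 193, 208, 222, 264]
  MvoX GGGTCTT/1: at [41, 50, 76, 138, 145, 165, 212, 228, 235, 254, 278] ⇒ [42, 51, 77, 139, 146, 166, 213, 229, 236, 255, 279]

All cut coordinates (distinct, sorted): [5, 20, 30, 39, 42, 51, 77, 99, 109, 120, 139, 146, 157, 166, 183, 193, 202, 208, 213, 222, 229, 236, 253, 255, 264, 279]

Fragments:
  [0,5): 5 bp
  [5,20): 15 bp
  [20,30): 10 bp
  [30,39): 9 bp
  [39,42): 3 bp
  [42,51): 9 bp
  [51,77): 26 bp
  [77,99): 22 bp
  [99,109): 10 bp
  [109,120): 11 bp
  [120,139): 19 bp
  [139,146): 7 bp
  [146,157): 11 bp
  [157,166): 9 bp
  [166,183): 17 bp
  [183,193): 10 bp
  [193,202): 9 bp
  [202,208): 6 bp
  [208,213): 5 bp
  [213,222): 9 bp
  [222,229): 7 bp
  [229,236): 7 bp
  [236,253): 17 bp
  [253,255): 2 bp
  [255,264): 9 bp
  [264,279): 15 bp
  [279,285): 6 bp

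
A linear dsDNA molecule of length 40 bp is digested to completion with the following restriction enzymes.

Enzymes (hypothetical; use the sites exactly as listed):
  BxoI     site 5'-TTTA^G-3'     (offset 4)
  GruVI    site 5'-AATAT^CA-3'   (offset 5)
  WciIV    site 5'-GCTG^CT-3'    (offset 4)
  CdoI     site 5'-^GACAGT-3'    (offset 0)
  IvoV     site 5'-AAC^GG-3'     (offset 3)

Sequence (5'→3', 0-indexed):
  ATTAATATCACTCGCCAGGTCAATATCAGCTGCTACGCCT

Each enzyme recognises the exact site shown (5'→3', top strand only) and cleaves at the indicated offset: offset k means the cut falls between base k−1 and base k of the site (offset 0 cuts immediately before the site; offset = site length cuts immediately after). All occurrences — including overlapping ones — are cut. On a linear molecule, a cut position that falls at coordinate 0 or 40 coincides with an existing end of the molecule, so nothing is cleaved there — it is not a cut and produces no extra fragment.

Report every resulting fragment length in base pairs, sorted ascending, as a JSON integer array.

Per-enzyme occurrences:
  BxoI (TTTAG, off=4): no sites
  GruVI AATATCA/5: at [3, 21] ⇒ [8, 26]
  WciIV GCTGCT/4: at [28] ⇒ [32]
  CdoI (GACAGT, off=0): no sites
  IvoV (AACGG, off=3): no sites

All cut coordinates (distinct, sorted): [8, 26, 32]

Fragment lengths:
  [0,8): 8 bp
  [8,26): 18 bp
  [26,32): 6 bp
  [32,40): 8 bp

[6,8,8,18]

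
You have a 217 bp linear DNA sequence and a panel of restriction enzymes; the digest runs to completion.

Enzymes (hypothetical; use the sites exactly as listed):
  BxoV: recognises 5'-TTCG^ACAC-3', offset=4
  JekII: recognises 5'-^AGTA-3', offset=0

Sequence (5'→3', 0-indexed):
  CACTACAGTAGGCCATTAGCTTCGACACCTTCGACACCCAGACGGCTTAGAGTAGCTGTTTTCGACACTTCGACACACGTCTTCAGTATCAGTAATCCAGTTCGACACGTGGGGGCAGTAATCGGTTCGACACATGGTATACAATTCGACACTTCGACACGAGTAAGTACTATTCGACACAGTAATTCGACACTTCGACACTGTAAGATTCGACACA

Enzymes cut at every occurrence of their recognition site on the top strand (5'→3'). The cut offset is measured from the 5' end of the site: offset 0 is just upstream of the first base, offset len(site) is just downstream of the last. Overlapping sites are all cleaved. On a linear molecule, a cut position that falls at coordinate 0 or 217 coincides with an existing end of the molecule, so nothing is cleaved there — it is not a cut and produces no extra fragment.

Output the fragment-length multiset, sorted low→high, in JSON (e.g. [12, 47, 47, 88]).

[4,4,5,5,6,6,8,8,8,9,9,11,12,12,13,14,14,15,17,18,19]

Scan for sites:
  BxoV TTCGACAC/4: at [20, 29, 60, 68, 100, 125, 144, 152, 172, 185, 193, 208] ⇒ [24, 33, 64, 72, 104, 129, 148, 156, 176, 189, 197, 212]
  JekII AGTA/0: at [6, 50, 84, 90, 116, 161, 165, 180] ⇒ [6, 50, 84, 90, 116, 161, 165, 180]

All cut coordinates (distinct, sorted): [6, 24, 33, 50, 64, 72, 84, 90, 104, 116, 129, 148, 156, 161, 165, 176, 180, 189, 197, 212]

Fragments:
  [0,6): 6 bp
  [6,24): 18 bp
  [24,33): 9 bp
  [33,50): 17 bp
  [50,64): 14 bp
  [64,72): 8 bp
  [72,84): 12 bp
  [84,90): 6 bp
  [90,104): 14 bp
  [104,116): 12 bp
  [116,129): 13 bp
  [129,148): 19 bp
  [148,156): 8 bp
  [156,161): 5 bp
  [161,165): 4 bp
  [165,176): 11 bp
  [176,180): 4 bp
  [180,189): 9 bp
  [189,197): 8 bp
  [197,212): 15 bp
  [212,217): 5 bp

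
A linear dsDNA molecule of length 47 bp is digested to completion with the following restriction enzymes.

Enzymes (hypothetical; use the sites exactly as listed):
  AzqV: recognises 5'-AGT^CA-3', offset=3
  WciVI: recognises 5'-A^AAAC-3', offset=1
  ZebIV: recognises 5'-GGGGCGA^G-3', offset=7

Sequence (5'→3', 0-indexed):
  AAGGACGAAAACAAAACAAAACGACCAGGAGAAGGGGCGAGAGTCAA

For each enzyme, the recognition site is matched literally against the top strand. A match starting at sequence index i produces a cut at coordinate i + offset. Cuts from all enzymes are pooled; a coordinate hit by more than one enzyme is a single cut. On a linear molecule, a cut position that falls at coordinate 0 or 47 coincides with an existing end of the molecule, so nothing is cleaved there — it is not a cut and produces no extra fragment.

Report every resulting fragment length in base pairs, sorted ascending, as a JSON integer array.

[3,4,5,5,8,22]

Scan for sites:
  AzqV (AGTCA, off=3): starts [41] → cuts [44]
  WciVI (AAAAC, off=1): starts [7, 12, 17] → cuts [8, 13, 18]
  ZebIV (GGGGCGAG, off=7): starts [33] → cuts [40]

Pooled cuts: [8, 13, 18, 40, 44]

Fragments:
  [0,8): 8 bp
  [8,13): 5 bp
  [13,18): 5 bp
  [18,40): 22 bp
  [40,44): 4 bp
  [44,47): 3 bp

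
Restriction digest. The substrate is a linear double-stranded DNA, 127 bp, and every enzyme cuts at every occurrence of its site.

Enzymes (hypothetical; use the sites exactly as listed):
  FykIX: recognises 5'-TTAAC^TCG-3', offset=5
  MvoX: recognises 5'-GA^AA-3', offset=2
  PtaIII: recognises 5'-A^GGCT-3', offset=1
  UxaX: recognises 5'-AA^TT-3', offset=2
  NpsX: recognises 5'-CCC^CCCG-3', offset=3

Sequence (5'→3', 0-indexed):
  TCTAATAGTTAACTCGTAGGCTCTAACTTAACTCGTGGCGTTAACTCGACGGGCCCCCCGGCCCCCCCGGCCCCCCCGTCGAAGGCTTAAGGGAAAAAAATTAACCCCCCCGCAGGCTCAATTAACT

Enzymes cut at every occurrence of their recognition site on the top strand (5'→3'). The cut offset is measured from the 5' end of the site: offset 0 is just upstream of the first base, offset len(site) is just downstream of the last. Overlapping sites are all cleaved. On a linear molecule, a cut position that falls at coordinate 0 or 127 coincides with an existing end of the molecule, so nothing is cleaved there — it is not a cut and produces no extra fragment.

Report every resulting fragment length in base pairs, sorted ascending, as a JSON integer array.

[5,6,6,6,7,8,9,9,9,11,11,13,13,14]

Site scan:
  FykIX TTAACTCG/5: at [8, 27, 40] ⇒ [13, 32, 45]
  MvoX GAAA/2: at [92] ⇒ [94]
  PtaIII AGGCT/1: at [17, 82, 113] ⇒ [18, 83, 114]
  UxaX AATT/2: at [98, 119] ⇒ [100, 121]
  NpsX CCCCCCG/3: at [53, 62, 71, 105] ⇒ [56, 65, 74, 108]

All cut coordinates (distinct, sorted): [13, 18, 32, 45, 56, 65, 74, 83, 94, 100, 108, 114, 121]

Fragment lengths:
  [0,13): 13 bp
  [13,18): 5 bp
  [18,32): 14 bp
  [32,45): 13 bp
  [45,56): 11 bp
  [56,65): 9 bp
  [65,74): 9 bp
  [74,83): 9 bp
  [83,94): 11 bp
  [94,100): 6 bp
  [100,108): 8 bp
  [108,114): 6 bp
  [114,121): 7 bp
  [121,127): 6 bp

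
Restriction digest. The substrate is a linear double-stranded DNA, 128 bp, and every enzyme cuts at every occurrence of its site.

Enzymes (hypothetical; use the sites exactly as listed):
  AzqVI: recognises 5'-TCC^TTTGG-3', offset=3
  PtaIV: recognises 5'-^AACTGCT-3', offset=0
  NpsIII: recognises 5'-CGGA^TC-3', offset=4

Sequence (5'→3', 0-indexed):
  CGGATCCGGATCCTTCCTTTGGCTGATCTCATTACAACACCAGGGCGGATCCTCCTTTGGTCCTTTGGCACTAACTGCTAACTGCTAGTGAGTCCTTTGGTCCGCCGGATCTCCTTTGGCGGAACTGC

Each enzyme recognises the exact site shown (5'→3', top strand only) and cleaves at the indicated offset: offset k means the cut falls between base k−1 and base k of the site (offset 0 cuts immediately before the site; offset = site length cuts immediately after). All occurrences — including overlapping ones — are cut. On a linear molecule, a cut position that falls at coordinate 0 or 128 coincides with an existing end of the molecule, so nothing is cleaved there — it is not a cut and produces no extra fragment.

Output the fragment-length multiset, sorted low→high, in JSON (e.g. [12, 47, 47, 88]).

[4,5,6,6,7,7,8,9,14,14,16,32]

Scan for sites:
  AzqVI TCCTTTGG/3: at [14, 52, 60, 92, 111] ⇒ [17, 55, 63, 95, 114]
  PtaIV AACTGCT/0: at [72, 79] ⇒ [72, 79]
  NpsIII CGGATC/4: at [0, 6, 45, 105] ⇒ [4, 10, 49, 109]

Pooled cuts: [4, 10, 17, 49, 55, 63, 72, 79, 95, 109, 114]

Fragments:
  [0,4): 4 bp
  [4,10): 6 bp
  [10,17): 7 bp
  [17,49): 32 bp
  [49,55): 6 bp
  [55,63): 8 bp
  [63,72): 9 bp
  [72,79): 7 bp
  [79,95): 16 bp
  [95,109): 14 bp
  [109,114): 5 bp
  [114,128): 14 bp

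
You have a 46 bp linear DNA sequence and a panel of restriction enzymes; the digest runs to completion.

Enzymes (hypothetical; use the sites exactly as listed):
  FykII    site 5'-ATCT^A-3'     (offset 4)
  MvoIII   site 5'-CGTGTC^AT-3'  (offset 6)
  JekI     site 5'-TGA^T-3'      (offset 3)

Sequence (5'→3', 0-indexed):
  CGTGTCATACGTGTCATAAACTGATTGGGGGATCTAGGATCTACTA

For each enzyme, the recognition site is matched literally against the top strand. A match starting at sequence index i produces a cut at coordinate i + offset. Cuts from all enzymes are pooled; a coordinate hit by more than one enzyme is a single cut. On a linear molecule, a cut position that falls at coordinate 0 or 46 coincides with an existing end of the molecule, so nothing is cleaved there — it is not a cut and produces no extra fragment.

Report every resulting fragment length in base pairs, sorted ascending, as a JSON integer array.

Site scan:
  FykII ATCTA/4: at [31, 38] ⇒ [35, 42]
  MvoIII CGTGTCAT/6: at [0, 9] ⇒ [6, 15]
  JekI TGAT/3: at [21] ⇒ [24]

All cut coordinates (distinct, sorted): [6, 15, 24, 35, 42]

Fragments:
  [0,6): 6 bp
  [6,15): 9 bp
  [15,24): 9 bp
  [24,35): 11 bp
  [35,42): 7 bp
  [42,46): 4 bp

[4,6,7,9,9,11]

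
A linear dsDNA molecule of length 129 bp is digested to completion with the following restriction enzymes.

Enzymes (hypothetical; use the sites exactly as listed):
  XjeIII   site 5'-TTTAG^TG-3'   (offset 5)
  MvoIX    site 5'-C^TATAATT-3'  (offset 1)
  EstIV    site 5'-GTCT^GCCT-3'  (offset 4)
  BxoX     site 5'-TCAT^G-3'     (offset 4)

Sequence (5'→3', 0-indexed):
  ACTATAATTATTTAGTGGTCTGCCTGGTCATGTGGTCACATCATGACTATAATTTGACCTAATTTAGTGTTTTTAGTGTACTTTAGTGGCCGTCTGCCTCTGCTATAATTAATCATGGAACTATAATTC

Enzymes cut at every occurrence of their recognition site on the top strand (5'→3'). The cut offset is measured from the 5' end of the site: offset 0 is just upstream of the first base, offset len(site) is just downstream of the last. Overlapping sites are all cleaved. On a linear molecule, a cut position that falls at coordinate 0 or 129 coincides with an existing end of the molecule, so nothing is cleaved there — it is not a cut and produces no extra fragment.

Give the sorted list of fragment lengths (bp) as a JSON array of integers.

Site scan:
  XjeIII TTTAGTG/5: at [10, 62, 71, 81] ⇒ [15, 67, 76, 86]
  MvoIX CTATAATT/1: at [1, 46, 102, 120] ⇒ [2, 47, 103, 121]
  EstIV GTCTGCCT/4: at [17, 91] ⇒ [21, 95]
  BxoX TCATG/4: at [27, 40, 112] ⇒ [31, 44, 116]

Pooled cuts: [2, 15, 21, 31, 44, 47, 67, 76, 86, 95, 103, 116, 121]

Fragment lengths:
  [0,2): 2 bp
  [2,15): 13 bp
  [15,21): 6 bp
  [21,31): 10 bp
  [31,44): 13 bp
  [44,47): 3 bp
  [47,67): 20 bp
  [67,76): 9 bp
  [76,86): 10 bp
  [86,95): 9 bp
  [95,103): 8 bp
  [103,116): 13 bp
  [116,121): 5 bp
  [121,129): 8 bp

[2,3,5,6,8,8,9,9,10,10,13,13,13,20]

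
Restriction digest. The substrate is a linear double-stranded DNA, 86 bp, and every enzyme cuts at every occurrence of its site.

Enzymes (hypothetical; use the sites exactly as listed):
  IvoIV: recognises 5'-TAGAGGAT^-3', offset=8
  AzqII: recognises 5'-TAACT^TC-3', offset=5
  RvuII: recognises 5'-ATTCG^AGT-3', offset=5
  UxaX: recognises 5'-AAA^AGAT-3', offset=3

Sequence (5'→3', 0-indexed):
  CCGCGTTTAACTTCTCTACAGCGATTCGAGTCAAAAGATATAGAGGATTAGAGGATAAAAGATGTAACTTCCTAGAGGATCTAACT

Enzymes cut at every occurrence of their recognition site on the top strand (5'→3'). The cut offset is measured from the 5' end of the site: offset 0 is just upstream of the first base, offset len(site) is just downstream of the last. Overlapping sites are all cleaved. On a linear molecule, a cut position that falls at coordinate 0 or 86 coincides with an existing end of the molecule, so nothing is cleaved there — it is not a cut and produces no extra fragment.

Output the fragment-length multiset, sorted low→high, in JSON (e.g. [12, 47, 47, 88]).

[3,6,7,8,10,11,12,13,16]

Scan for sites:
  IvoIV (TAGAGGAT, off=8): starts [40, 48, 72] → cuts [48, 56, 80]
  AzqII (TAACTTC, off=5): starts [7, 64] → cuts [12, 69]
  RvuII (ATTCGAGT, off=5): starts [23] → cuts [28]
  UxaX (AAAAGAT, off=3): starts [32, 56] → cuts [35, 59]

Pooled cuts: [12, 28, 35, 48, 56, 59, 69, 80]

Fragments:
  [0,12): 12 bp
  [12,28): 16 bp
  [28,35): 7 bp
  [35,48): 13 bp
  [48,56): 8 bp
  [56,59): 3 bp
  [59,69): 10 bp
  [69,80): 11 bp
  [80,86): 6 bp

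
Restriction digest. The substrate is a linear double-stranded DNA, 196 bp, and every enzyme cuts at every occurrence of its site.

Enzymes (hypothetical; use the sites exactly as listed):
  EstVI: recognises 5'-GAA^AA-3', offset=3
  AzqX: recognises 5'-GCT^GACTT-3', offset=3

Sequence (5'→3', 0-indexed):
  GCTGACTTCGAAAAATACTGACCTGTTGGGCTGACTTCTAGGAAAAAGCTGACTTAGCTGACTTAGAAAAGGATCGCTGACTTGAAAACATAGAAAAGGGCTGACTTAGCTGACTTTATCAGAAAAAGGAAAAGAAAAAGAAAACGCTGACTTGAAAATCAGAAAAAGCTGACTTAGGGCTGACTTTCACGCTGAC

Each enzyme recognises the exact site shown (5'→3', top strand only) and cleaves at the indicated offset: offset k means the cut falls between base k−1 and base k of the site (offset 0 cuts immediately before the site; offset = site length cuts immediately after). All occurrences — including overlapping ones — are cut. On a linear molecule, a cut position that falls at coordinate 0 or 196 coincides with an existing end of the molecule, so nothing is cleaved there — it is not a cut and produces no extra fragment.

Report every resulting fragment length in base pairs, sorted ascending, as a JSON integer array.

Scan for sites:
  EstVI GAAAA/3: at [9, 41, 65, 83, 92, 121, 128, 133, 139, 153, 161] ⇒ [12, 44, 68, 86, 95, 124, 131, 136, 142, 156, 164]
  AzqX GCTGACTT/3: at [0, 29, 47, 56, 75, 99, 108, 145, 167, 178] ⇒ [3, 32, 50, 59, 78, 102, 111, 148, 170, 181]

All cut coordinates (distinct, sorted): [3, 12, 32, 44, 50, 59, 68, 78, 86, 95, 102, 111, 124, 131, 136, 142, 148, 156, 164, 170, 181]

Fragment lengths:
  [0,3): 3 bp
  [3,12): 9 bp
  [12,32): 20 bp
  [32,44): 12 bp
  [44,50): 6 bp
  [50,59): 9 bp
  [59,68): 9 bp
  [68,78): 10 bp
  [78,86): 8 bp
  [86,95): 9 bp
  [95,102): 7 bp
  [102,111): 9 bp
  [111,124): 13 bp
  [124,131): 7 bp
  [131,136): 5 bp
  [136,142): 6 bp
  [142,148): 6 bp
  [148,156): 8 bp
  [156,164): 8 bp
  [164,170): 6 bp
  [170,181): 11 bp
  [181,196): 15 bp

[3,5,6,6,6,6,7,7,8,8,8,9,9,9,9,9,10,11,12,13,15,20]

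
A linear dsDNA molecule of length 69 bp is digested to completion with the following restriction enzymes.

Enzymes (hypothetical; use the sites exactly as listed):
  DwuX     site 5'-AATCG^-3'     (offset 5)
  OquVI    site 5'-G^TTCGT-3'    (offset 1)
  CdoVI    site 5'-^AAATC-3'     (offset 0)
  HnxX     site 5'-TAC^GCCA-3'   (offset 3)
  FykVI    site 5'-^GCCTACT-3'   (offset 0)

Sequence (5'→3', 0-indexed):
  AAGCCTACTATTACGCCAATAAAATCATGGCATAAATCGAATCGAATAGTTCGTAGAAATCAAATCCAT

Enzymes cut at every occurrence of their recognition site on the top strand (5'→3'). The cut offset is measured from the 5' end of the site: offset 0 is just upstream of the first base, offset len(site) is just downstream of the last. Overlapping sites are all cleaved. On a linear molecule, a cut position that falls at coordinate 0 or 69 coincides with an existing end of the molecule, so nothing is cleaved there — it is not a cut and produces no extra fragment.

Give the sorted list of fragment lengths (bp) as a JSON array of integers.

Per-enzyme occurrences:
  DwuX AATCG/5: at [34, 39] ⇒ [39, 44]
  OquVI GTTCGT/1: at [48] ⇒ [49]
  CdoVI AAATC/0: at [21, 33, 56, 61] ⇒ [21, 33, 56, 61]
  HnxX TACGCCA/3: at [11] ⇒ [14]
  FykVI GCCTACT/0: at [2] ⇒ [2]

All cut coordinates (distinct, sorted): [2, 14, 21, 33, 39, 44, 49, 56, 61]

Fragment lengths:
  [0,2): 2 bp
  [2,14): 12 bp
  [14,21): 7 bp
  [21,33): 12 bp
  [33,39): 6 bp
  [39,44): 5 bp
  [44,49): 5 bp
  [49,56): 7 bp
  [56,61): 5 bp
  [61,69): 8 bp

[2,5,5,5,6,7,7,8,12,12]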